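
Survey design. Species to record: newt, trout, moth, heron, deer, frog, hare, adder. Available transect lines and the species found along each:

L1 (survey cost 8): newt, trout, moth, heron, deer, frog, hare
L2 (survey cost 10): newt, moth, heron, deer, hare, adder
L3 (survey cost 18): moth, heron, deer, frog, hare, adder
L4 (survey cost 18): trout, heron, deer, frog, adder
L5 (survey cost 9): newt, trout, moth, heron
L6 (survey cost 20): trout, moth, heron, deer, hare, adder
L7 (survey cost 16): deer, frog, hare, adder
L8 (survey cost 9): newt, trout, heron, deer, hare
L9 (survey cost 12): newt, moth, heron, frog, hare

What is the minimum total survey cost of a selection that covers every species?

18

L1, L2 cover every species at survey cost 8 + 10 = 18.
Any cover uses at least 2 transects; among all covering selections none totals below 18.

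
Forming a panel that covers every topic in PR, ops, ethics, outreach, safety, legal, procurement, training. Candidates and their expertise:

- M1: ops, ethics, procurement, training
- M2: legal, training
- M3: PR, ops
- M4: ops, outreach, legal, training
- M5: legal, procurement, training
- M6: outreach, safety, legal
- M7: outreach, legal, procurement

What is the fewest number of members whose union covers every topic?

M1, M3, M6 together cover {PR, ops, ethics, outreach, safety, legal, procurement, training} — every topic.
No 2 of the 7 members cover everything (all 21 pairs fall short), so 3 is minimum.

3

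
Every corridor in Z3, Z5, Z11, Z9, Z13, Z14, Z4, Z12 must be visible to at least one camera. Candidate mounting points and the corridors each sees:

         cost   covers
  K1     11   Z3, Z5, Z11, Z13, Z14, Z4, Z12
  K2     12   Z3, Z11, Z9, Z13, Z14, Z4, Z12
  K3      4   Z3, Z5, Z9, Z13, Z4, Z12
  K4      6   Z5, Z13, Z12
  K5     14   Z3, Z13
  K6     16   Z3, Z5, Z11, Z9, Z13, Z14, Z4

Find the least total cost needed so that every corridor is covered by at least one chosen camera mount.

K1, K3 cover every corridor at cost 11 + 4 = 15.
Any cover uses at least 2 camera mounts; among all covering selections none totals below 15.

15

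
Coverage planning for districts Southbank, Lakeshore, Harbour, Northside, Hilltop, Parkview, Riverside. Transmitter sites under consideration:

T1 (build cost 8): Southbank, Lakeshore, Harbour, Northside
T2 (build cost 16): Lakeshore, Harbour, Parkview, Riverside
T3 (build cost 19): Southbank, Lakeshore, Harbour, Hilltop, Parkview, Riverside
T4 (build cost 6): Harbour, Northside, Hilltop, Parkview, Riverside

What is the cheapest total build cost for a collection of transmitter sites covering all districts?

T1, T4 cover every district at build cost 8 + 6 = 14.
Any cover uses at least 2 transmitter sites; among all covering selections none totals below 14.

14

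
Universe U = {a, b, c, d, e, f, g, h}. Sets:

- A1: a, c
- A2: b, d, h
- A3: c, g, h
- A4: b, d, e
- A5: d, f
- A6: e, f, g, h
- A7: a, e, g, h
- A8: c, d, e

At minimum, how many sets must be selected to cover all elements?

3

A1, A2, A6 together cover {a, b, c, d, e, f, g, h} — every element.
No 2 of the 8 sets cover everything (all 28 pairs fall short), so 3 is minimum.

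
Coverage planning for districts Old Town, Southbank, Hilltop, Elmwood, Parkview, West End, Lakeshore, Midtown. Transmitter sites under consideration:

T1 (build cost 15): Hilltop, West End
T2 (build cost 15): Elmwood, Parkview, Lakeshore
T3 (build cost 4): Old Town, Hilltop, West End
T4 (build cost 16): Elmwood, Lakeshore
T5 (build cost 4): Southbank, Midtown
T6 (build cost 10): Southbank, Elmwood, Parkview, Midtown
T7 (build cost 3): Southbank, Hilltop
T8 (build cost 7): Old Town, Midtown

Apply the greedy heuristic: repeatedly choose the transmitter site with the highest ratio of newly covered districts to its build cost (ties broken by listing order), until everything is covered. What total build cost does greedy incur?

23

Pick 1: T3 adds 3 new (Old Town, Hilltop, West End) at build cost 4 (ratio 3/4).
Pick 2: T5 adds 2 new (Southbank, Midtown) at build cost 4 (ratio 2/4).
Pick 3: T2 adds 3 new (Elmwood, Parkview, Lakeshore) at build cost 15 (ratio 3/15).
Greedy total build cost: 4 + 4 + 15 = 23.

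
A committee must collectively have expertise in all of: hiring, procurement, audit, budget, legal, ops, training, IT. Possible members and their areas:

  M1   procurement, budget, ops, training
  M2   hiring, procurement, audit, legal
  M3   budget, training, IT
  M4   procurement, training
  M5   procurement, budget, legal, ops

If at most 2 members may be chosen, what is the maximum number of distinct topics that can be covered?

7

Choosing M1, M2 covers {hiring, procurement, audit, budget, legal, ops, training} — 7 topics.
No choice of 2 members does better; here IT is left uncovered.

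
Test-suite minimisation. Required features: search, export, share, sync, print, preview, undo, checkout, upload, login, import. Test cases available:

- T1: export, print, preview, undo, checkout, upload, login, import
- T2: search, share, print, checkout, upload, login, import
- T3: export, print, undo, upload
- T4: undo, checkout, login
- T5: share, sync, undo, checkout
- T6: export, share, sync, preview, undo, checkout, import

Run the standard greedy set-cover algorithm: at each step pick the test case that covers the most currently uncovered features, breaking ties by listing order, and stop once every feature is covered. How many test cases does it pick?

3

Pick 1: T1 covers 8 new features (export, print, preview, undo, checkout, upload, login, import).
Pick 2: T2 covers 2 new features (search, share).
Pick 3: T5 covers 1 new features (sync).
Greedy uses 3 test cases. (The true minimum is 2.)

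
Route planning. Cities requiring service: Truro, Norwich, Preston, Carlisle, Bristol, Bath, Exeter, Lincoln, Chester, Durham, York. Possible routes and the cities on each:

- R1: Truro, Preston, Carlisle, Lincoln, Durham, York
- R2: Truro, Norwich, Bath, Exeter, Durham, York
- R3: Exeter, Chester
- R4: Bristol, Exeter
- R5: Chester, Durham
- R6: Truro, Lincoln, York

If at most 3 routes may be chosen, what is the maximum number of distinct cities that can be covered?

Choosing R1, R2, R3 covers {Truro, Norwich, Preston, Carlisle, Bath, Exeter, Lincoln, Chester, Durham, York} — 10 cities.
No choice of 3 routes does better; here Bristol is left uncovered.

10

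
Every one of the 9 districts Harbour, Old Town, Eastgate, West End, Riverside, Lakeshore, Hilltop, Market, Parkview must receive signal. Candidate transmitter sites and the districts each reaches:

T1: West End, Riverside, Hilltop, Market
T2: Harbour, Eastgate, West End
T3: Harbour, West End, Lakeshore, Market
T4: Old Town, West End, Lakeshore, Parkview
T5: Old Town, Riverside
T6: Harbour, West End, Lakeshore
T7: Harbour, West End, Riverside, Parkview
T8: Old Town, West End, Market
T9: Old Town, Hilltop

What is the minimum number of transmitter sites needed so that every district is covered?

T1, T2, T4 together cover {Harbour, Old Town, Eastgate, West End, Riverside, Lakeshore, Hilltop, Market, Parkview} — every district.
No 2 of the 9 transmitter sites cover everything (all 36 pairs fall short), so 3 is minimum.

3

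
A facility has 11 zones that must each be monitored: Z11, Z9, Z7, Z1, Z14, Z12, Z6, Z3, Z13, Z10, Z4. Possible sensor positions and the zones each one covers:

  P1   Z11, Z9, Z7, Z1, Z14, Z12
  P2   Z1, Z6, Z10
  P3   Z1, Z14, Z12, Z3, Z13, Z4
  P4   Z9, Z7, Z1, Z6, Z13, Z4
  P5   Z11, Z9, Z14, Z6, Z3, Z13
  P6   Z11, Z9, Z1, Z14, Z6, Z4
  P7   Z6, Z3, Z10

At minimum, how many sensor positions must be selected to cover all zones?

P1, P2, P3 together cover {Z11, Z9, Z7, Z1, Z14, Z12, Z6, Z3, Z13, Z10, Z4} — every zone.
No 2 of the 7 sensor positions cover everything (all 21 pairs fall short), so 3 is minimum.

3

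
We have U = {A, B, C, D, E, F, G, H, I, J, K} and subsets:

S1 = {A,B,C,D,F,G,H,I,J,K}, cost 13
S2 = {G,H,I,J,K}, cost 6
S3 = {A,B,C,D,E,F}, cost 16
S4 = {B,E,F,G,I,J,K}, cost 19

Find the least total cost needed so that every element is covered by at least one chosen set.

S2, S3 cover every element at cost 6 + 16 = 22.
Any cover uses at least 2 sets; among all covering selections none totals below 22.
Greedy by coverage-per-cost would pick S2, S1, S3 for 35 — worse than the optimum 22.

22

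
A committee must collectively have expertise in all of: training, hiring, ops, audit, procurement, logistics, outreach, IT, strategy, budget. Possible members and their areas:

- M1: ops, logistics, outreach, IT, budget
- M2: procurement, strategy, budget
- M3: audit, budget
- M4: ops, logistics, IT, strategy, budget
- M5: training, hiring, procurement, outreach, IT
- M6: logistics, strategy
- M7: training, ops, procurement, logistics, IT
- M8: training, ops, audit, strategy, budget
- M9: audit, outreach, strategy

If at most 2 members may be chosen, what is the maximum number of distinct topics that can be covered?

Choosing M4, M5 covers {training, hiring, ops, procurement, logistics, outreach, IT, strategy, budget} — 9 topics.
No choice of 2 members does better; here audit is left uncovered.

9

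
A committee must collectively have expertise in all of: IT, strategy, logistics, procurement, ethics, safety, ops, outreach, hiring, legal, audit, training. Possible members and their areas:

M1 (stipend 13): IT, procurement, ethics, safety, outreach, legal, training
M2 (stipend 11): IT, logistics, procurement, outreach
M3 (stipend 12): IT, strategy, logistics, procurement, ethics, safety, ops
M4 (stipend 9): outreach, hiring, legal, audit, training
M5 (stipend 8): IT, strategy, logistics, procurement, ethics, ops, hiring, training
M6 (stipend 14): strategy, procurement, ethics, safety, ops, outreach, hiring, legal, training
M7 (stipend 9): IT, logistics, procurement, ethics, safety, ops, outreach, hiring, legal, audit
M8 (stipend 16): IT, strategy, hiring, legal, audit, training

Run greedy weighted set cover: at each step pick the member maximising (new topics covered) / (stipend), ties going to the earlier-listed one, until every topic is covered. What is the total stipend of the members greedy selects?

Pick 1: M7 adds 10 new (IT, logistics, procurement, ethics, safety, ops, outreach, hiring, legal, audit) at stipend 9 (ratio 10/9).
Pick 2: M5 adds 2 new (strategy, training) at stipend 8 (ratio 2/8).
Greedy total stipend: 9 + 8 = 17.

17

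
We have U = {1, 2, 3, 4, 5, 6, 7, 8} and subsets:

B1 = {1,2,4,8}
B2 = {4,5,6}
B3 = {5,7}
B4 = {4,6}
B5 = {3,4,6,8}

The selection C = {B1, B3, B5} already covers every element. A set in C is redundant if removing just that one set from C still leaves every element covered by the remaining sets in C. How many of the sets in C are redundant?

0

Drop B1: 1, 2 uncovered — not redundant.
Drop B3: 5, 7 uncovered — not redundant.
Drop B5: 3, 6 uncovered — not redundant.
None of the sets in C is redundant.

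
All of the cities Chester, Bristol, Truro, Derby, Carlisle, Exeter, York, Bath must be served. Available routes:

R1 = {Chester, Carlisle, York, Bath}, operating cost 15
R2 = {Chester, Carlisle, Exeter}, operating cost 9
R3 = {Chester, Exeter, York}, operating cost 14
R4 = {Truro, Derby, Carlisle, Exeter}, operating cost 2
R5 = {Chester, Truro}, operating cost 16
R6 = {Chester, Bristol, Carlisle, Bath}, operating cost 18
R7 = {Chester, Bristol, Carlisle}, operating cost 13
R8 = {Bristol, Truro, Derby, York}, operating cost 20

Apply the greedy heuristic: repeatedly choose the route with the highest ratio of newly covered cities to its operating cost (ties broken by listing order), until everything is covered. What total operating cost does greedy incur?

30

Pick 1: R4 adds 4 new (Truro, Derby, Carlisle, Exeter) at operating cost 2 (ratio 4/2).
Pick 2: R1 adds 3 new (Chester, York, Bath) at operating cost 15 (ratio 3/15).
Pick 3: R7 adds 1 new (Bristol) at operating cost 13 (ratio 1/13).
Greedy total operating cost: 2 + 15 + 13 = 30.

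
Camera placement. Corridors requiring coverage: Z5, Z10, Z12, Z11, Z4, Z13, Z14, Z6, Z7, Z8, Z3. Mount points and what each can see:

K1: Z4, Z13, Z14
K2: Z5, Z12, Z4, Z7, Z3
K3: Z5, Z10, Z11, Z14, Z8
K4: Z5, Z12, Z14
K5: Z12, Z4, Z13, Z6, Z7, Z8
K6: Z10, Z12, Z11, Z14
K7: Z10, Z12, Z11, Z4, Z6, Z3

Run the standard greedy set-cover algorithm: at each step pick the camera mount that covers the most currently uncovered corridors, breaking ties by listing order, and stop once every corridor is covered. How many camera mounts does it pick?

Pick 1: K5 covers 6 new corridors (Z12, Z4, Z13, Z6, Z7, Z8).
Pick 2: K3 covers 4 new corridors (Z5, Z10, Z11, Z14).
Pick 3: K2 covers 1 new corridors (Z3).
Greedy uses 3 camera mounts.

3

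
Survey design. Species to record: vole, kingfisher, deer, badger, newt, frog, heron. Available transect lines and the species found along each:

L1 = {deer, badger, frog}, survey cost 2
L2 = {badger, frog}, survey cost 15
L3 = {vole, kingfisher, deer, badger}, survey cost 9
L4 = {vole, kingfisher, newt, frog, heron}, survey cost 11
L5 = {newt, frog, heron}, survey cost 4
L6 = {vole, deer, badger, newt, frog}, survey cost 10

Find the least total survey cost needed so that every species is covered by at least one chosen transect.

13

L1, L4 cover every species at survey cost 2 + 11 = 13.
Any cover uses at least 2 transects; among all covering selections none totals below 13.
Greedy by coverage-per-survey cost would pick L1, L5, L3 for 15 — worse than the optimum 13.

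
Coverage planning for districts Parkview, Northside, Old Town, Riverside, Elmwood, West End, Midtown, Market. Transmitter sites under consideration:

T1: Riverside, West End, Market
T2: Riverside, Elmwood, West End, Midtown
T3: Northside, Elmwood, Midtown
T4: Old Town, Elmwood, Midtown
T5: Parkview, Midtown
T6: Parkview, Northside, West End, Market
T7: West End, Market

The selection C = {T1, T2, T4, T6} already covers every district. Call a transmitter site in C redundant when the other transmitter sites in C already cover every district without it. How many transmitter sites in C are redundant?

Drop T1: the rest still cover every district — redundant.
Drop T2: the rest still cover every district — redundant.
Drop T4: Old Town uncovered — not redundant.
Drop T6: Parkview, Northside uncovered — not redundant.
2 redundant: T1, T2.

2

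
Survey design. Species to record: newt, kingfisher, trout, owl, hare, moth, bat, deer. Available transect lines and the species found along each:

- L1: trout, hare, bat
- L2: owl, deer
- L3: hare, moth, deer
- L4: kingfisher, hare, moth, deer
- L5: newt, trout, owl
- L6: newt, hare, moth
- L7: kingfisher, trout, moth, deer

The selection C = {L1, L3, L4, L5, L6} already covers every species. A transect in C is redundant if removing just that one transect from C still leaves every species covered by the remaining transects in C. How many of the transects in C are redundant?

Drop L1: bat uncovered — not redundant.
Drop L3: the rest still cover every species — redundant.
Drop L4: kingfisher uncovered — not redundant.
Drop L5: owl uncovered — not redundant.
Drop L6: the rest still cover every species — redundant.
2 redundant: L3, L6.

2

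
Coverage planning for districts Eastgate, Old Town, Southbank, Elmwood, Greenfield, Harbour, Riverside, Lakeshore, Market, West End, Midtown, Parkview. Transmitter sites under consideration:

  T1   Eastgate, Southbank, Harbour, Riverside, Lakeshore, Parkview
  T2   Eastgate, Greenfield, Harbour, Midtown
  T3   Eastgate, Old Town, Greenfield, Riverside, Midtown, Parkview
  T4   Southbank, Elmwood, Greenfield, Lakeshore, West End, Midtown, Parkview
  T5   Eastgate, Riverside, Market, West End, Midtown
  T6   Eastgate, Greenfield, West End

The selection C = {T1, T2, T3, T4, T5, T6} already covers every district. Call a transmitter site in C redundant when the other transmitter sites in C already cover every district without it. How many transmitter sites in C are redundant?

Drop T1: the rest still cover every district — redundant.
Drop T2: the rest still cover every district — redundant.
Drop T3: Old Town uncovered — not redundant.
Drop T4: Elmwood uncovered — not redundant.
Drop T5: Market uncovered — not redundant.
Drop T6: the rest still cover every district — redundant.
3 redundant: T1, T2, T6.

3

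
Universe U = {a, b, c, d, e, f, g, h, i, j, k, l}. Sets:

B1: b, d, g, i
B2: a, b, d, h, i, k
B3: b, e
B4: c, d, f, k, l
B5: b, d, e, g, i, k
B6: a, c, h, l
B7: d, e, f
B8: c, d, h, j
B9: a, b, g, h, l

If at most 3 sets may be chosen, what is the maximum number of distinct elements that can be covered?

11

Choosing B2, B4, B5 covers {a, b, c, d, e, f, g, h, i, k, l} — 11 elements.
No choice of 3 sets does better; here j is left uncovered.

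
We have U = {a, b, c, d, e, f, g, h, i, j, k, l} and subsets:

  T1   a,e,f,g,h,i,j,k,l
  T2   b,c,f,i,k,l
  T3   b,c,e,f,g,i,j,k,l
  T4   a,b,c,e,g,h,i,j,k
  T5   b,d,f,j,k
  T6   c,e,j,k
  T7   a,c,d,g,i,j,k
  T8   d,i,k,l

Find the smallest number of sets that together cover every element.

3

T1, T2, T5 together cover {a, b, c, d, e, f, g, h, i, j, k, l} — every element.
No 2 of the 8 sets cover everything (all 28 pairs fall short), so 3 is minimum.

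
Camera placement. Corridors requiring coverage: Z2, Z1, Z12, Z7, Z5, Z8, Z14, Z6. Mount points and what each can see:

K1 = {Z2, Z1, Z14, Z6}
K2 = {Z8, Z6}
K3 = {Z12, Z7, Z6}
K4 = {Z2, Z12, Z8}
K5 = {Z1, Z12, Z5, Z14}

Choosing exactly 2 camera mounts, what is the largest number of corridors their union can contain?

6

Choosing K1, K3 covers {Z2, Z1, Z12, Z7, Z14, Z6} — 6 corridors.
No choice of 2 camera mounts does better; here Z5, Z8 are left uncovered.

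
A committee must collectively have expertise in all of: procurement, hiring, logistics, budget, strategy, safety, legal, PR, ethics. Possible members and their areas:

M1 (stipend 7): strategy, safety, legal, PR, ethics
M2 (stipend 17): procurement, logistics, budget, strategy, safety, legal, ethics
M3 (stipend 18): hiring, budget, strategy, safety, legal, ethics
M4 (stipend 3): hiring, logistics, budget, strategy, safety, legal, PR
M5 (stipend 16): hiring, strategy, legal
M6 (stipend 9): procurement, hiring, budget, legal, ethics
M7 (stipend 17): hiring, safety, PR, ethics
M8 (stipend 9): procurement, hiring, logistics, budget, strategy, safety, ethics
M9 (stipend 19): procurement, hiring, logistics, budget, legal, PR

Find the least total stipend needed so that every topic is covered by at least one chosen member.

12

M4, M6 cover every topic at stipend 3 + 9 = 12.
Any cover uses at least 2 members; among all covering selections none totals below 12.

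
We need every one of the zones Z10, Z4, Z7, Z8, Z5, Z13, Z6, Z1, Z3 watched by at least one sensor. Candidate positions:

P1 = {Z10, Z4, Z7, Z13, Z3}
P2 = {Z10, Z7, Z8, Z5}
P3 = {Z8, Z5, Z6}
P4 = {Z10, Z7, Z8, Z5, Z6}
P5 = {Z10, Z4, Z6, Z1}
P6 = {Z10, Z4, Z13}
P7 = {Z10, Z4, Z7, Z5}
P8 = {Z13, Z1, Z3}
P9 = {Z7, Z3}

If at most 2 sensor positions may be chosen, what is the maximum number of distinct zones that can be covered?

8

Choosing P1, P3 covers {Z10, Z4, Z7, Z8, Z5, Z13, Z6, Z3} — 8 zones.
No choice of 2 sensor positions does better; here Z1 is left uncovered.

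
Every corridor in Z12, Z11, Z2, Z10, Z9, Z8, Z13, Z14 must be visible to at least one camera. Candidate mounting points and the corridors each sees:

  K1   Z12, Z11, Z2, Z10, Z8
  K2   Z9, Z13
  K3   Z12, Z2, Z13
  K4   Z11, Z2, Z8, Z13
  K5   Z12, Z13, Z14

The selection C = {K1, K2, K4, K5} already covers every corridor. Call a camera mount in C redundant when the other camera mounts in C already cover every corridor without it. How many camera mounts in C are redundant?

1

Drop K1: Z10 uncovered — not redundant.
Drop K2: Z9 uncovered — not redundant.
Drop K4: the rest still cover every corridor — redundant.
Drop K5: Z14 uncovered — not redundant.
1 redundant: K4.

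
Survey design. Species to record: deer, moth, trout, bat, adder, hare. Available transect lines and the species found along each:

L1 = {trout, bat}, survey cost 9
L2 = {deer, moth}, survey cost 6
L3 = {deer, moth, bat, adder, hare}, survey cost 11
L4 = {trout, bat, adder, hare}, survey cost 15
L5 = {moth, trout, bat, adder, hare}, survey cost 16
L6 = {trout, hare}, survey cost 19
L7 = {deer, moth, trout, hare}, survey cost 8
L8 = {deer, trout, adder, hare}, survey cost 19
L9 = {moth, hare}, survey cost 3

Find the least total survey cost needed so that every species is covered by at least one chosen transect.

L3, L7 cover every species at survey cost 11 + 8 = 19.
Any cover uses at least 2 transects; among all covering selections none totals below 19.
Greedy by coverage-per-survey cost would pick L9, L3, L7 for 22 — worse than the optimum 19.

19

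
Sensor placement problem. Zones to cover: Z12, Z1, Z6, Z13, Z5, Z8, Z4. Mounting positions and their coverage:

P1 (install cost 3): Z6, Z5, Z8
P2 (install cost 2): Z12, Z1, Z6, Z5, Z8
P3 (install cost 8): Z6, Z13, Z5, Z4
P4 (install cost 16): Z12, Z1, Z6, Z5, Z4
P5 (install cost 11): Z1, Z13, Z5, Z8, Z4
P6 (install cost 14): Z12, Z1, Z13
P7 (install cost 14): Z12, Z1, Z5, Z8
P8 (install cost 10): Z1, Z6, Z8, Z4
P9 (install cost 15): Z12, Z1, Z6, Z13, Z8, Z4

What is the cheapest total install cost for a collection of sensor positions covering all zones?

P2, P3 cover every zone at install cost 2 + 8 = 10.
Any cover uses at least 2 sensor positions; among all covering selections none totals below 10.

10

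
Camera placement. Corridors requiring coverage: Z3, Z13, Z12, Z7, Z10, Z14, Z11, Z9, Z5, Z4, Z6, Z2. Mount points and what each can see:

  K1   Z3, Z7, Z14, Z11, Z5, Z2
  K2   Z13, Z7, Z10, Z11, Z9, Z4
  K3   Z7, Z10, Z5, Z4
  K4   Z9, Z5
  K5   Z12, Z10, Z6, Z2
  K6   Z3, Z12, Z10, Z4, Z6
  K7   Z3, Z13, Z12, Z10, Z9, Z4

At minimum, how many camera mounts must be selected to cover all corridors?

3

K1, K2, K5 together cover {Z3, Z13, Z12, Z7, Z10, Z14, Z11, Z9, Z5, Z4, Z6, Z2} — every corridor.
No 2 of the 7 camera mounts cover everything (all 21 pairs fall short), so 3 is minimum.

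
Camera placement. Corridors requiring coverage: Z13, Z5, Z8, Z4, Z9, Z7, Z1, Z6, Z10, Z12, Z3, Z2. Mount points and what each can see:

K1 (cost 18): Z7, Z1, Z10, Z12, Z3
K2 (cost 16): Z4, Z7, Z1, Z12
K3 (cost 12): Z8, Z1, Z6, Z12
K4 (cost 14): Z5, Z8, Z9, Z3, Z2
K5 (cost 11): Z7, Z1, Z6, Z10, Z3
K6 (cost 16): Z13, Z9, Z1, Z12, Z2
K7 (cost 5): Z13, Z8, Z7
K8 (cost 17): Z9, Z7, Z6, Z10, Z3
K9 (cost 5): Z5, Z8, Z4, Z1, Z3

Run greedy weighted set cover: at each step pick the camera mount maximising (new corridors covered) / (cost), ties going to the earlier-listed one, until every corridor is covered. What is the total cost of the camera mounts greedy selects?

Pick 1: K9 adds 5 new (Z5, Z8, Z4, Z1, Z3) at cost 5 (ratio 5/5).
Pick 2: K7 adds 2 new (Z13, Z7) at cost 5 (ratio 2/5).
Pick 3: K6 adds 3 new (Z9, Z12, Z2) at cost 16 (ratio 3/16).
Pick 4: K5 adds 2 new (Z6, Z10) at cost 11 (ratio 2/11).
Greedy total cost: 5 + 5 + 16 + 11 = 37. (The true optimum is 32, so greedy overshoots here.)

37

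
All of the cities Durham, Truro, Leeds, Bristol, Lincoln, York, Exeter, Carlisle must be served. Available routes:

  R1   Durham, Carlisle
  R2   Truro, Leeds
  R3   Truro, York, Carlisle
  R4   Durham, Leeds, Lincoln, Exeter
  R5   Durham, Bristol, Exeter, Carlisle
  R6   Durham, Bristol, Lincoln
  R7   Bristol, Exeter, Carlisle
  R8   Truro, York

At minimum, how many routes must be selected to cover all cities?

3

R3, R4, R5 together cover {Durham, Truro, Leeds, Bristol, Lincoln, York, Exeter, Carlisle} — every city.
No 2 of the 8 routes cover everything (all 28 pairs fall short), so 3 is minimum.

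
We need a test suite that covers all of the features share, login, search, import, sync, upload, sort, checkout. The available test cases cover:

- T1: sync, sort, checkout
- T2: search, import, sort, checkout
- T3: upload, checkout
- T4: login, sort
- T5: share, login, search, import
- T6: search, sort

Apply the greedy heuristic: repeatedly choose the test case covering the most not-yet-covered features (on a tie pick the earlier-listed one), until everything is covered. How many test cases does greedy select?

Pick 1: T2 covers 4 new features (search, import, sort, checkout).
Pick 2: T5 covers 2 new features (share, login).
Pick 3: T1 covers 1 new features (sync).
Pick 4: T3 covers 1 new features (upload).
Greedy uses 4 test cases. (The true minimum is 3.)

4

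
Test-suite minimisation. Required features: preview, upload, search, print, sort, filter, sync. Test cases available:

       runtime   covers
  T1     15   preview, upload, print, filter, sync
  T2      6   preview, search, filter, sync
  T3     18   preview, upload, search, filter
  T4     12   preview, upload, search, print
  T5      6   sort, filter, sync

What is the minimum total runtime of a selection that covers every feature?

T4, T5 cover every feature at runtime 12 + 6 = 18.
Any cover uses at least 2 test cases; among all covering selections none totals below 18.

18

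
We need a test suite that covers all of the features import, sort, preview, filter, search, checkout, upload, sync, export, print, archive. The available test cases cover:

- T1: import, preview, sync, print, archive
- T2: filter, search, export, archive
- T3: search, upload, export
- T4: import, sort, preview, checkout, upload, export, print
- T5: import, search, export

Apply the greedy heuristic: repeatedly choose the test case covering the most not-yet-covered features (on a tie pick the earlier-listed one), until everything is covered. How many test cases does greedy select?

Pick 1: T4 covers 7 new features (import, sort, preview, checkout, upload, export, print).
Pick 2: T2 covers 3 new features (filter, search, archive).
Pick 3: T1 covers 1 new features (sync).
Greedy uses 3 test cases.

3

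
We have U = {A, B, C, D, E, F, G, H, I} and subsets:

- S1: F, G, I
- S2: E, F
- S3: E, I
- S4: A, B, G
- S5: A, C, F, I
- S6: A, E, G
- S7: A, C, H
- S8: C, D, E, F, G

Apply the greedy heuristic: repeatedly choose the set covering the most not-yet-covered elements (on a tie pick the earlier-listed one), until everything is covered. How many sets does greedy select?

4

Pick 1: S8 covers 5 new elements (C, D, E, F, G).
Pick 2: S4 covers 2 new elements (A, B).
Pick 3: S1 covers 1 new elements (I).
Pick 4: S7 covers 1 new elements (H).
Greedy uses 4 sets.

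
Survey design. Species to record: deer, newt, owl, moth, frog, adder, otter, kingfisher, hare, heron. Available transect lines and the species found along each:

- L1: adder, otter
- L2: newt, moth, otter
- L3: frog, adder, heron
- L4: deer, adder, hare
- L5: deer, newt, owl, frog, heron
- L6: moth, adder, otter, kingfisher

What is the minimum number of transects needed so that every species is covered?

L4, L5, L6 together cover {deer, newt, owl, moth, frog, adder, otter, kingfisher, hare, heron} — every species.
No 2 of the 6 transects cover everything (all 15 pairs fall short), so 3 is minimum.

3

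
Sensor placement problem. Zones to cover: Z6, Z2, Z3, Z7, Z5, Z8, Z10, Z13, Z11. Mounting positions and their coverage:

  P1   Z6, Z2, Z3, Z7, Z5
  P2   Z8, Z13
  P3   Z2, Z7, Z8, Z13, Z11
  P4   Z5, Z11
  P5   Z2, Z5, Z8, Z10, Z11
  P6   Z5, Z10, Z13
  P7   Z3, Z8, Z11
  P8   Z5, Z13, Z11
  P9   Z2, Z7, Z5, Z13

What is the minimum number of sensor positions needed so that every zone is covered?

3

P1, P2, P5 together cover {Z6, Z2, Z3, Z7, Z5, Z8, Z10, Z13, Z11} — every zone.
No 2 of the 9 sensor positions cover everything (all 36 pairs fall short), so 3 is minimum.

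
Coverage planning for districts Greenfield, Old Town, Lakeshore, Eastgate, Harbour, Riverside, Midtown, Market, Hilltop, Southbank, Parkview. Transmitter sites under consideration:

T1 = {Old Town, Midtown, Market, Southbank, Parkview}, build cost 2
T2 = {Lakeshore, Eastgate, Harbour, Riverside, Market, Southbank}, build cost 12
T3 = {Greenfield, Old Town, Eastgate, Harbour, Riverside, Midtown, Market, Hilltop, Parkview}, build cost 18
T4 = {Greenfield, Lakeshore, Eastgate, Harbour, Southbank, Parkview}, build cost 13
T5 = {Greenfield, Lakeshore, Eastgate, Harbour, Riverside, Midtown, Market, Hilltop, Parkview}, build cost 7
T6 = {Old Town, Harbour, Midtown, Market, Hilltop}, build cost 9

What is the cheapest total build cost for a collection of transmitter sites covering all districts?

9

T1, T5 cover every district at build cost 2 + 7 = 9.
Any cover uses at least 2 transmitter sites; among all covering selections none totals below 9.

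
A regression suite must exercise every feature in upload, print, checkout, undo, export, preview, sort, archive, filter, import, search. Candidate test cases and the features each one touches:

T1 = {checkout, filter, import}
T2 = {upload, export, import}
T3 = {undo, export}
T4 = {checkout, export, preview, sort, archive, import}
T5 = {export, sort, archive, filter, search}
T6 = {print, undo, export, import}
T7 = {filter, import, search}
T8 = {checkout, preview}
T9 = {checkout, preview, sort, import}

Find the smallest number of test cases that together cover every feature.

T2, T4, T5, T6 together cover {upload, print, checkout, undo, export, preview, sort, archive, filter, import, search} — every feature.
No 3 of the 9 test cases cover everything (all 84 triples fall short), so 4 is minimum.

4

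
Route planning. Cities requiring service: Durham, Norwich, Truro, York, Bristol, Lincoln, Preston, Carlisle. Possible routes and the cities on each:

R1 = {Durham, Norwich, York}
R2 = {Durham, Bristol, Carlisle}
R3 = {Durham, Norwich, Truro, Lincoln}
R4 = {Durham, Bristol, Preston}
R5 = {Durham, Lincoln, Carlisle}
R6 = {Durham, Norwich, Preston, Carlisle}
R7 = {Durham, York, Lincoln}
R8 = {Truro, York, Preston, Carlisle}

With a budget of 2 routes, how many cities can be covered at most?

Choosing R3, R8 covers {Durham, Norwich, Truro, York, Lincoln, Preston, Carlisle} — 7 cities.
No choice of 2 routes does better; here Bristol is left uncovered.

7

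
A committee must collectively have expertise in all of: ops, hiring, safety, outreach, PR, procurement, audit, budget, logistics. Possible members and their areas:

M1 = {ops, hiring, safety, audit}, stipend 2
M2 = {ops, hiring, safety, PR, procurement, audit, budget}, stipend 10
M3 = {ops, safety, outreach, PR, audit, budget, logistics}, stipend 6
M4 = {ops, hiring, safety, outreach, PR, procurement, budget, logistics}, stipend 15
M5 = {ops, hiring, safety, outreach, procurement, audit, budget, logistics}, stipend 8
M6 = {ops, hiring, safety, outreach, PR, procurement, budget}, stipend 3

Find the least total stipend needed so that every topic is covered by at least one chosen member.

M3, M6 cover every topic at stipend 6 + 3 = 9.
Any cover uses at least 2 members; among all covering selections none totals below 9.

9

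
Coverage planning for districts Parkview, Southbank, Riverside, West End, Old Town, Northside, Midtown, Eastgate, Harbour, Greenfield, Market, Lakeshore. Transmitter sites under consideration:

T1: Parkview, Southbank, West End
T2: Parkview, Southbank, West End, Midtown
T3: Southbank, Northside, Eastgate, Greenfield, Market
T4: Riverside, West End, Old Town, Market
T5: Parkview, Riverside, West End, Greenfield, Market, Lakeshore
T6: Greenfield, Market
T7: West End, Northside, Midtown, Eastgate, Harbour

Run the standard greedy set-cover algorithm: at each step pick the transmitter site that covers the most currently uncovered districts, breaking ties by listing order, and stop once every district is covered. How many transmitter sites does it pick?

Pick 1: T5 covers 6 new districts (Parkview, Riverside, West End, Greenfield, Market, Lakeshore).
Pick 2: T7 covers 4 new districts (Northside, Midtown, Eastgate, Harbour).
Pick 3: T1 covers 1 new districts (Southbank).
Pick 4: T4 covers 1 new districts (Old Town).
Greedy uses 4 transmitter sites.

4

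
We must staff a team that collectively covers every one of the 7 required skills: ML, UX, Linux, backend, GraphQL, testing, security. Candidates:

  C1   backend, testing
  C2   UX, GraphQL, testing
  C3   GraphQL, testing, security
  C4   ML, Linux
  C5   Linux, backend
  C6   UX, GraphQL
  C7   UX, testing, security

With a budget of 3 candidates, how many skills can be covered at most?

6

Choosing C1, C2, C4 covers {ML, UX, Linux, backend, GraphQL, testing} — 6 skills.
No choice of 3 candidates does better; here security is left uncovered.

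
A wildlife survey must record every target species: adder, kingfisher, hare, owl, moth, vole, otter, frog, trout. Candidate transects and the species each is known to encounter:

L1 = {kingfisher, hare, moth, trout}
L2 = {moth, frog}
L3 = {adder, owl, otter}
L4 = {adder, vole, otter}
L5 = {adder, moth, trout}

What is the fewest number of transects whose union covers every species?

L1, L2, L3, L4 together cover {adder, kingfisher, hare, owl, moth, vole, otter, frog, trout} — every species.
No 3 of the 5 transects cover everything (all 10 triples fall short), so 4 is minimum.

4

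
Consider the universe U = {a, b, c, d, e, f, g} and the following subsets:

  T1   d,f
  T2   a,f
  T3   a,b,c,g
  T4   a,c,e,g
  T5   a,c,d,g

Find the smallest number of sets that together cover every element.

T1, T3, T4 together cover {a, b, c, d, e, f, g} — every element.
No 2 of the 5 sets cover everything (all 10 pairs fall short), so 3 is minimum.

3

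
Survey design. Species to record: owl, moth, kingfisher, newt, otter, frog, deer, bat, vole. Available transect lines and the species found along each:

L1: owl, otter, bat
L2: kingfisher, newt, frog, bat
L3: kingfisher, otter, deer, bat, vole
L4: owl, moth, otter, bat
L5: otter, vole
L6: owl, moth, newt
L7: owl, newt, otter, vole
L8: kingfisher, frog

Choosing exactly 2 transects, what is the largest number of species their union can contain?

Choosing L3, L6 covers {owl, moth, kingfisher, newt, otter, deer, bat, vole} — 8 species.
No choice of 2 transects does better; here frog is left uncovered.

8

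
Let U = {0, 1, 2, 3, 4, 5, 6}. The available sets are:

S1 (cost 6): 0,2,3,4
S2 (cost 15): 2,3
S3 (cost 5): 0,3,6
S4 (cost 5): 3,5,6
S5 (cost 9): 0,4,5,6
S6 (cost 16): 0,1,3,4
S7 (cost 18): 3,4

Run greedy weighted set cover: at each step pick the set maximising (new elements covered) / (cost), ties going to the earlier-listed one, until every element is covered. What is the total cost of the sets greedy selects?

Pick 1: S1 adds 4 new (0, 2, 3, 4) at cost 6 (ratio 4/6).
Pick 2: S4 adds 2 new (5, 6) at cost 5 (ratio 2/5).
Pick 3: S6 adds 1 new (1) at cost 16 (ratio 1/16).
Greedy total cost: 6 + 5 + 16 = 27.

27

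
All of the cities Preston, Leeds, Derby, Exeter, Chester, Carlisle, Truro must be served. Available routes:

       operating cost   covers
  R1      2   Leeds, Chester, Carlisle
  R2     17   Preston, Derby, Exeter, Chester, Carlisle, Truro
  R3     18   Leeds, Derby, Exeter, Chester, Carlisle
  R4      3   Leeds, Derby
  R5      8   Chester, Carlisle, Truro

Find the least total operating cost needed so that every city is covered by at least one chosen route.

19

R1, R2 cover every city at operating cost 2 + 17 = 19.
Any cover uses at least 2 routes; among all covering selections none totals below 19.
Greedy by coverage-per-operating cost would pick R1, R4, R2 for 22 — worse than the optimum 19.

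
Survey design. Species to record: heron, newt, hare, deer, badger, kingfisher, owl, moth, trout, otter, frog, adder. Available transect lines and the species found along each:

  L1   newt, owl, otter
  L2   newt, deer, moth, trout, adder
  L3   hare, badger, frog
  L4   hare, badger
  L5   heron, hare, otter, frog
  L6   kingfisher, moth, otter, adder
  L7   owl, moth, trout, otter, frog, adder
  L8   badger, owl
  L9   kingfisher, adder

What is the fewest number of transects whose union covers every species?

4

L2, L5, L6, L8 together cover {heron, newt, hare, deer, badger, kingfisher, owl, moth, trout, otter, frog, adder} — every species.
No 3 of the 9 transects cover everything (all 84 triples fall short), so 4 is minimum.
Greedy (largest uncovered first) would take L7, L2, L3, L5, L6 — 5 transects — but 4 suffice.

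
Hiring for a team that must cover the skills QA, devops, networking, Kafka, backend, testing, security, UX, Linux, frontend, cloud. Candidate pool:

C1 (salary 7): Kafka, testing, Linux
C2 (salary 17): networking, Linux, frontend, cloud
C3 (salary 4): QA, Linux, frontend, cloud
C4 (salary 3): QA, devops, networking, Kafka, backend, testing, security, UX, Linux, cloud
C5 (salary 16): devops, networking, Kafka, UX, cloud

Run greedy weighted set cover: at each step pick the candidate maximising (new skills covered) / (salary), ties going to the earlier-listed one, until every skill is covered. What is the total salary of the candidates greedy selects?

Pick 1: C4 adds 10 new (QA, devops, networking, Kafka, backend, testing, security, UX, Linux, cloud) at salary 3 (ratio 10/3).
Pick 2: C3 adds 1 new (frontend) at salary 4 (ratio 1/4).
Greedy total salary: 3 + 4 = 7.

7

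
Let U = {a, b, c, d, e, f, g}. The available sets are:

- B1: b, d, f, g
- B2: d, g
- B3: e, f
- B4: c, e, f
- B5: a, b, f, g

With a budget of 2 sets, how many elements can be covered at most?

Choosing B1, B4 covers {b, c, d, e, f, g} — 6 elements.
No choice of 2 sets does better; here a is left uncovered.

6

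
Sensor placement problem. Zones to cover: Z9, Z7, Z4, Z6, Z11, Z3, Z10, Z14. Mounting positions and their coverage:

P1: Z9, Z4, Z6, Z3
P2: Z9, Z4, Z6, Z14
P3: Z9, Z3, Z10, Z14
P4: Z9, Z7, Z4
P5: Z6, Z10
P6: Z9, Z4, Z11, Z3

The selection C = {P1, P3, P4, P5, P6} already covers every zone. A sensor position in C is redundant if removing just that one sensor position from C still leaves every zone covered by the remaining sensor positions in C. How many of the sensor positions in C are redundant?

Drop P1: the rest still cover every zone — redundant.
Drop P3: Z14 uncovered — not redundant.
Drop P4: Z7 uncovered — not redundant.
Drop P5: the rest still cover every zone — redundant.
Drop P6: Z11 uncovered — not redundant.
2 redundant: P1, P5.

2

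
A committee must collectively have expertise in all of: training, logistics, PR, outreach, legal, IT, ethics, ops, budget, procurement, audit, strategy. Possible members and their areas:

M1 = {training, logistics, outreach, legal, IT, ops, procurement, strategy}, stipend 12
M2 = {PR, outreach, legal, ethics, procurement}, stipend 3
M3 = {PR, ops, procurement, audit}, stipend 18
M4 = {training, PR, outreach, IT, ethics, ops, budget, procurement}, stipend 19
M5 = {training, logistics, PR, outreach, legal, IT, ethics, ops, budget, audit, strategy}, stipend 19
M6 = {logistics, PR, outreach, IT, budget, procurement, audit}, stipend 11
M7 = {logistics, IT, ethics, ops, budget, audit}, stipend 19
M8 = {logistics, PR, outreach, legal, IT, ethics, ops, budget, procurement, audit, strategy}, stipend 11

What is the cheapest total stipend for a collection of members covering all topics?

M2, M5 cover every topic at stipend 3 + 19 = 22.
Any cover uses at least 2 members; among all covering selections none totals below 22.
Greedy by coverage-per-stipend would pick M2, M8, M1 for 26 — worse than the optimum 22.

22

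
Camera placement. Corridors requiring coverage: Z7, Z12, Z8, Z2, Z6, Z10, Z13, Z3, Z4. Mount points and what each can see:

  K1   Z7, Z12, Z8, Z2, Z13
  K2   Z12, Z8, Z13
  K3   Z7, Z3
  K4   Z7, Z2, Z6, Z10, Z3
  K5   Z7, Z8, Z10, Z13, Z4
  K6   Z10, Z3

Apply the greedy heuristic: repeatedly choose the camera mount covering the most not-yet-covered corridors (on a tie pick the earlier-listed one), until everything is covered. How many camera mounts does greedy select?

3

Pick 1: K1 covers 5 new corridors (Z7, Z12, Z8, Z2, Z13).
Pick 2: K4 covers 3 new corridors (Z6, Z10, Z3).
Pick 3: K5 covers 1 new corridors (Z4).
Greedy uses 3 camera mounts.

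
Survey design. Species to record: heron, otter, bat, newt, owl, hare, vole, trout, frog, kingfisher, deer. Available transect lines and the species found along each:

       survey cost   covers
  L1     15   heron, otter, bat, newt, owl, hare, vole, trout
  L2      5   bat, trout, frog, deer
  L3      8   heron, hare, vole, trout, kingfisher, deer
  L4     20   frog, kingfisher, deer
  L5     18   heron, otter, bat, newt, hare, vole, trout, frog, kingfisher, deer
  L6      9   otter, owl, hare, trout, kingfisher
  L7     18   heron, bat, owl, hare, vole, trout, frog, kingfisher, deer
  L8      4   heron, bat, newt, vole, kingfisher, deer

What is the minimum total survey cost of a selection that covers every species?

L2, L6, L8 cover every species at survey cost 5 + 9 + 4 = 18.
Any cover uses at least 2 transects; among all covering selections none totals below 18.

18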